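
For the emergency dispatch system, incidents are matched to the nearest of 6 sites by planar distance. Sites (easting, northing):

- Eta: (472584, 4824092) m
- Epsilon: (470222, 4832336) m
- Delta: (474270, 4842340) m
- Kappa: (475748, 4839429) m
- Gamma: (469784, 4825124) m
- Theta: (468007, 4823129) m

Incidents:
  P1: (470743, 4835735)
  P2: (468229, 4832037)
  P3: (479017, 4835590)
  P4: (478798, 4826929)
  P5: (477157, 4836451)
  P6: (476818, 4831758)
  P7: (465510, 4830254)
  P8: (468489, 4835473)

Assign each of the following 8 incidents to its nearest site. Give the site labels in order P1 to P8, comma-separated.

Epsilon, Epsilon, Kappa, Eta, Kappa, Epsilon, Epsilon, Epsilon

P1 → Epsilon (d²=11824642.00)
P2 → Epsilon (d²=4061450.00)
P3 → Kappa (d²=25424282.00)
P4 → Eta (d²=46662365.00)
P5 → Kappa (d²=10853765.00)
P6 → Epsilon (d²=43841300.00)
P7 → Epsilon (d²=26537668.00)
P8 → Epsilon (d²=12844058.00)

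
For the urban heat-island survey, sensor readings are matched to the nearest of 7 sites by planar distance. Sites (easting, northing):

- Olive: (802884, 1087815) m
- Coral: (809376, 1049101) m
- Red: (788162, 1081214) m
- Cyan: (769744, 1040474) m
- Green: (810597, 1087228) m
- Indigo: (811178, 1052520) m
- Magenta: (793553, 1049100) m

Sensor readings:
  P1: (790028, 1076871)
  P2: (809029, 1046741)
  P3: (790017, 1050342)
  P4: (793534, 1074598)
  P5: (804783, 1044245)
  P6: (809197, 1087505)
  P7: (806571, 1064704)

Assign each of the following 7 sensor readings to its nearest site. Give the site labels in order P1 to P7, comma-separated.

Red, Coral, Magenta, Red, Coral, Green, Indigo

P1 → Red (d²=22343605.00)
P2 → Coral (d²=5690009.00)
P3 → Magenta (d²=14045860.00)
P4 → Red (d²=72629840.00)
P5 → Coral (d²=44676385.00)
P6 → Green (d²=2036729.00)
P7 → Indigo (d²=169674305.00)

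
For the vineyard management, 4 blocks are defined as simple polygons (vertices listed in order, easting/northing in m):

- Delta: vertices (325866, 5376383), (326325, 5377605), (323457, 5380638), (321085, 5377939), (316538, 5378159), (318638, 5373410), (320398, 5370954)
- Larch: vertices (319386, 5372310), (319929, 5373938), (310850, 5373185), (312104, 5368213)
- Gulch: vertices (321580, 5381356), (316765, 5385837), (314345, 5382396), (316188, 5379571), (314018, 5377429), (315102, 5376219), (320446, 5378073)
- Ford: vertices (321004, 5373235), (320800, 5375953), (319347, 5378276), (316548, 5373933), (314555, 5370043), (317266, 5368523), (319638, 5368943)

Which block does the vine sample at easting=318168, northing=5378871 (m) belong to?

Gulch

Cast a ray rightward from (318168, 5378871). For each polygon, the edges (by vertex number in listed order) whose endpoints lie on opposite sides of northing = 5378871, where each meets that height, and whether that is right or left of the point:
Delta: 2–3 at easting≈325127.9 (right), 3–4 at easting≈321904.1 (right) → 2 crossings.
Larch: no edge straddles that height → 0 crossings.
Gulch: 4–5 at easting≈315478.8 (left), 7–1 at easting≈320721.6 (right) → 1 crossing.
Ford: no edge straddles that height → 0 crossings.
Only Gulch has an odd count, so the point is inside Gulch.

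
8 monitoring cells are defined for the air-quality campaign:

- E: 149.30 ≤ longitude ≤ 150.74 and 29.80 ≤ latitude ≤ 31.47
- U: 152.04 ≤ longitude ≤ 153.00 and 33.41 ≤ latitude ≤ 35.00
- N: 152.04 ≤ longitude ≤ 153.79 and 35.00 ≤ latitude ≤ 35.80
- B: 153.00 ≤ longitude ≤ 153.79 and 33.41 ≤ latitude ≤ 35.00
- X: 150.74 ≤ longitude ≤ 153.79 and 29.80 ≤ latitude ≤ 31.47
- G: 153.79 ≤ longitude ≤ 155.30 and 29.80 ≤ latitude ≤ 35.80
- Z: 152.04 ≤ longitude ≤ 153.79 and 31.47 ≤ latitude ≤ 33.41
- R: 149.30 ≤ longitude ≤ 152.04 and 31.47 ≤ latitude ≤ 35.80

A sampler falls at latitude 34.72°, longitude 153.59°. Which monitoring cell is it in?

The point has longitude = 153.59 and latitude = 34.72.
Only B satisfies 153.00 ≤ longitude ≤ 153.79 and 33.41 ≤ latitude ≤ 35.00.

B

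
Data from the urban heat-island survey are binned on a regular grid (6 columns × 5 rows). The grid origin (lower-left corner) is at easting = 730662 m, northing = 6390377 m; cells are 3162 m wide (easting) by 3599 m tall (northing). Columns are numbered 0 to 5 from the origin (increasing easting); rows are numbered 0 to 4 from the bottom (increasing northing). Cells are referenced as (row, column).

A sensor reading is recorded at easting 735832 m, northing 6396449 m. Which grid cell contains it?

Column index: ⌊(735832 − 730662) / 3162⌋ = ⌊1.635⌋ = 1
Row offset from origin: ⌊(6396449 − 6390377) / 3599⌋ = ⌊1.687⌋ = 1 → row 1

(1, 1)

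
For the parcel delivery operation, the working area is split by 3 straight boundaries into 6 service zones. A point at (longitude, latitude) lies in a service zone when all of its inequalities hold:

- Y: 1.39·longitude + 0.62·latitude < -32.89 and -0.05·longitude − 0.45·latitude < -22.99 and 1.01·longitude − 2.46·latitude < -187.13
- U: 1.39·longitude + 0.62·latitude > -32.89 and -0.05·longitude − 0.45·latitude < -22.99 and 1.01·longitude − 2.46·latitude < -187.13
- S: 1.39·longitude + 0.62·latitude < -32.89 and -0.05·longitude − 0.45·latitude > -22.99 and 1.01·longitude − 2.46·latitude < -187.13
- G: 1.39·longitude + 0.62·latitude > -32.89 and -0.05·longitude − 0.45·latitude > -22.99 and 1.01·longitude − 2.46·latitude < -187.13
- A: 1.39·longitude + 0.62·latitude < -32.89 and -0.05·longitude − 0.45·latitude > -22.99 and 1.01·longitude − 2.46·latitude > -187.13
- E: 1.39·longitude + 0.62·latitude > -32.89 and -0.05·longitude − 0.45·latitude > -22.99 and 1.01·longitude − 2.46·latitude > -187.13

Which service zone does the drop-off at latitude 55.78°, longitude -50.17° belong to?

S

1.39·-50.17 + 0.62·55.78 = -35.153, which is < -32.89
-0.05·-50.17 − 0.45·55.78 = -22.593, which is > -22.99
1.01·-50.17 − 2.46·55.78 = -187.890, which is < -187.13
This sign pattern matches S.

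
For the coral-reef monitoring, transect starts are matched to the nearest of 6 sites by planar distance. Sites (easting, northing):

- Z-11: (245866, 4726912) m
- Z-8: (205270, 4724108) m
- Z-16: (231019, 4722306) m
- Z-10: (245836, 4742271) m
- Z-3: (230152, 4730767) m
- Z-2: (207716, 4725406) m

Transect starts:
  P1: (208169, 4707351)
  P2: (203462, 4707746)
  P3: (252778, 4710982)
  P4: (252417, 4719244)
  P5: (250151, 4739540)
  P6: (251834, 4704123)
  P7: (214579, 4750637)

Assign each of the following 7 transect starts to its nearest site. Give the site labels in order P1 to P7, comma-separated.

Z-8, Z-8, Z-11, Z-11, Z-10, Z-11, Z-3

P1 → Z-8 (d²=289201250.00)
P2 → Z-8 (d²=270983908.00)
P3 → Z-11 (d²=301540644.00)
P4 → Z-11 (d²=101713825.00)
P5 → Z-10 (d²=26077586.00)
P6 → Z-11 (d²=554955545.00)
P7 → Z-3 (d²=637335229.00)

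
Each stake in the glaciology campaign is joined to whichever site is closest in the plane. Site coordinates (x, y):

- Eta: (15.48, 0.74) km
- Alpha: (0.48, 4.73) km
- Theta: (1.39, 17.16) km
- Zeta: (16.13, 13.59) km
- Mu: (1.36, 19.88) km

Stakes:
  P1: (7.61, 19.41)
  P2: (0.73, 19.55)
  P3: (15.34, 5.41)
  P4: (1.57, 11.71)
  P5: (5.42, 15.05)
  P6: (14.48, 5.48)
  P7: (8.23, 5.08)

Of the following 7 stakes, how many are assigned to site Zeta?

P1 → Mu
P2 → Mu
P3 → Eta
P4 → Theta
P5 → Theta
P6 → Eta
P7 → Alpha
0 of the 7 go to Zeta.

0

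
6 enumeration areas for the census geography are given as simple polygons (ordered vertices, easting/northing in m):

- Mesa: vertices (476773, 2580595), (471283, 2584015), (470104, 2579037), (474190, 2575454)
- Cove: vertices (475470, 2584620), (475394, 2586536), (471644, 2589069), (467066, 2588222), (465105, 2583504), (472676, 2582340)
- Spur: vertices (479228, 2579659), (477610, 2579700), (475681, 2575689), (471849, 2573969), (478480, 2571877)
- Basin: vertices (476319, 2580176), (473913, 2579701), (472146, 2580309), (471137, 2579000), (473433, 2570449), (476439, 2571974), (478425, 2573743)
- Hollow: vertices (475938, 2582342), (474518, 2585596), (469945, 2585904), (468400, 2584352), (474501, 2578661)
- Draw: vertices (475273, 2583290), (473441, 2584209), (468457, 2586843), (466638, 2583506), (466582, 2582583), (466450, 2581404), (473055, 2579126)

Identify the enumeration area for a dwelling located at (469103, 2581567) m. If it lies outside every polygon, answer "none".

Cast a ray rightward from (469103, 2581567). For each polygon, the edges (by vertex number in listed order) whose endpoints lie on opposite sides of northing = 2581567, where each meets that height, and whether that is right or left of the point:
Mesa: 1–2 at easting≈475212.7 (right), 2–3 at easting≈470703.2 (right) → 2 crossings.
Cove: no edge straddles that height → 0 crossings.
Spur: no edge straddles that height → 0 crossings.
Basin: no edge straddles that height → 0 crossings.
Hollow: 4–5 at easting≈471385.6 (right), 5–1 at easting≈475635.5 (right) → 2 crossings.
Draw: 5–6 at easting≈466468.2 (left), 7–1 at easting≈474355.2 (right) → 1 crossing.
Only Draw has an odd count, so the point is inside Draw.

Draw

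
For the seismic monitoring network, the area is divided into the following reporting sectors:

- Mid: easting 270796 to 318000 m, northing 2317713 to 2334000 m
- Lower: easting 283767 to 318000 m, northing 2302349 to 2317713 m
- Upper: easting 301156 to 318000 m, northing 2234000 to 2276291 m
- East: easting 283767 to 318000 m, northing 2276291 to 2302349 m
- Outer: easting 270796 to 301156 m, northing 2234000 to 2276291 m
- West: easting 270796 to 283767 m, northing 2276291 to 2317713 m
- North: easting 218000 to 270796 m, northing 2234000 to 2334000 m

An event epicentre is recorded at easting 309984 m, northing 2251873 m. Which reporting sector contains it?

Upper

The point has easting = 309984 and northing = 2251873.
Only Upper satisfies 301156 ≤ easting ≤ 318000 and 2234000 ≤ northing ≤ 2276291.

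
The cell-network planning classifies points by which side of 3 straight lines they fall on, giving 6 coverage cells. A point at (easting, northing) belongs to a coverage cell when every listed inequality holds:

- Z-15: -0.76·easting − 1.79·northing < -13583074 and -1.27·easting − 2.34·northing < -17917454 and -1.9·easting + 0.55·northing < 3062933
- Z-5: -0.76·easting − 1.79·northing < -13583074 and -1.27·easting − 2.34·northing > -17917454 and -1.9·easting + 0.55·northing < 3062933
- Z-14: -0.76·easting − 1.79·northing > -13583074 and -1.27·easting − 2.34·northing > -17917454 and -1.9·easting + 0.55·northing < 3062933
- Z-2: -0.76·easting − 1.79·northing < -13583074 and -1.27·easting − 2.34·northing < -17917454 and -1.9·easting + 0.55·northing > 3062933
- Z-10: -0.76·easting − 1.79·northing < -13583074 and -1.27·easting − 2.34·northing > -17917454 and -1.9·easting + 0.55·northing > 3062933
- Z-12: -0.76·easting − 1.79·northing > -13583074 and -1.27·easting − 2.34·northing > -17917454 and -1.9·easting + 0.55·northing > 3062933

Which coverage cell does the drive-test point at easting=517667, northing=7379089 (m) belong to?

-0.76·517667 − 1.79·7379089 = -13601996.230, which is < -13583074
-1.27·517667 − 2.34·7379089 = -17924505.350, which is < -17917454
-1.9·517667 + 0.55·7379089 = 3074931.650, which is > 3062933
This sign pattern matches Z-2.

Z-2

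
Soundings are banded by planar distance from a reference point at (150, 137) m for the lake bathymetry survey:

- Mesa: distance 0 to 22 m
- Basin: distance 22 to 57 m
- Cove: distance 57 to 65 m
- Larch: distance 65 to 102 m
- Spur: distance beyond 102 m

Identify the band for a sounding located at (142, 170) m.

Distance = √((142−150)² + (170−137)²) = √(64.000 + 1089.000) = 33.956 m.
22 ≤ 33.956 < 57 → Basin.

Basin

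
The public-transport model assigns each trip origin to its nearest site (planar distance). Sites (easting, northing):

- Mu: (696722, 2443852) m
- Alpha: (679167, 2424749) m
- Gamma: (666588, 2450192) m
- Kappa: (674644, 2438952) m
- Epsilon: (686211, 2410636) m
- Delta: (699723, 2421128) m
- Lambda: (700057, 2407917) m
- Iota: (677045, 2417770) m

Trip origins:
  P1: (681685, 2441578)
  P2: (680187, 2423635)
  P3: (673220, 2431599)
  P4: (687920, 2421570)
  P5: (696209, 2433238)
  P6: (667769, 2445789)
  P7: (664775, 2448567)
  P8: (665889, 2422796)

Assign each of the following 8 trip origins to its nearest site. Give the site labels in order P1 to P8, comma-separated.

Kappa, Alpha, Kappa, Alpha, Mu, Gamma, Gamma, Iota

P1 → Kappa (d²=56471557.00)
P2 → Alpha (d²=2281396.00)
P3 → Kappa (d²=56094385.00)
P4 → Alpha (d²=86721050.00)
P5 → Mu (d²=112920165.00)
P6 → Gamma (d²=20781170.00)
P7 → Gamma (d²=5927594.00)
P8 → Iota (d²=149717012.00)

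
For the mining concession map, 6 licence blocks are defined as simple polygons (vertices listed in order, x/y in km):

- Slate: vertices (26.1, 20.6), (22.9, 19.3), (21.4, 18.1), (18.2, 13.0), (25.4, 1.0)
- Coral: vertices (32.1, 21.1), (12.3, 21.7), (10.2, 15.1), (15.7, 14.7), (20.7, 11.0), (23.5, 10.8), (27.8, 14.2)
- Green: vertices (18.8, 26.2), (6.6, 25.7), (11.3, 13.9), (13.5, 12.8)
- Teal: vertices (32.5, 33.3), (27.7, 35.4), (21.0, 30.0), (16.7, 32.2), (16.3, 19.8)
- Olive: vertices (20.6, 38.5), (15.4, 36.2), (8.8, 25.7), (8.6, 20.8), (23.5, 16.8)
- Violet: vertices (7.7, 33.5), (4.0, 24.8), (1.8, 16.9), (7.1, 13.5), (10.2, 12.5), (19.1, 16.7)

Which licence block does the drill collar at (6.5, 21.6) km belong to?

Cast a ray rightward from (6.5, 21.6). For each polygon, the edges (by vertex number in listed order) whose endpoints lie on opposite sides of y = 21.6, where each meets that height, and whether that is right or left of the point:
Slate: no edge straddles that height → 0 crossings.
Coral: 1–2 at x≈15.60 (right), 2–3 at x≈12.27 (right) → 2 crossings.
Green: 2–3 at x≈8.23 (right), 4–1 at x≈16.98 (right) → 2 crossings.
Teal: 4–5 at x≈16.36 (right), 5–1 at x≈18.46 (right) → 2 crossings.
Olive: 3–4 at x≈8.63 (right), 5–1 at x≈22.86 (right) → 2 crossings.
Violet: 2–3 at x≈3.11 (left), 6–1 at x≈15.77 (right) → 1 crossing.
Only Violet has an odd count, so the point is inside Violet.

Violet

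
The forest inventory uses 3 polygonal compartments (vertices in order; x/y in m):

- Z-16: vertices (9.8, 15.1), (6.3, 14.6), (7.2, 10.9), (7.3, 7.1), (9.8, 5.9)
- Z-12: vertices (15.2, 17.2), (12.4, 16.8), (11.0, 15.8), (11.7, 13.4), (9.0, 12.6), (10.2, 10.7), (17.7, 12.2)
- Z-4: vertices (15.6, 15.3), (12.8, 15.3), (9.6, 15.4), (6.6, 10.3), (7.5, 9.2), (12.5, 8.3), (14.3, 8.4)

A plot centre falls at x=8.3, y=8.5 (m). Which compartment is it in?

Cast a ray rightward from (8.3, 8.5). For each polygon, the edges (by vertex number in listed order) whose endpoints lie on opposite sides of y = 8.5, where each meets that height, and whether that is right or left of the point:
Z-16: 3–4 at x≈7.26 (left), 5–1 at x≈9.80 (right) → 1 crossing.
Z-12: no edge straddles that height → 0 crossings.
Z-4: 5–6 at x≈11.39 (right), 7–1 at x≈14.32 (right) → 2 crossings.
Only Z-16 has an odd count, so the point is inside Z-16.

Z-16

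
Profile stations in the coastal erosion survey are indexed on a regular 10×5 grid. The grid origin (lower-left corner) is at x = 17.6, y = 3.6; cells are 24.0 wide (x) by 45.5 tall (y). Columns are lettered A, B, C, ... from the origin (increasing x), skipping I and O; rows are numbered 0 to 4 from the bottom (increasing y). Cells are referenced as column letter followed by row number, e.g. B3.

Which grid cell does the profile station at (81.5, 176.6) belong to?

Column index: ⌊(81.5 − 17.6) / 24.0⌋ = ⌊2.663⌋ = 2 → column C
Row offset from origin: ⌊(176.6 − 3.6) / 45.5⌋ = ⌊3.802⌋ = 3 → row 3

C3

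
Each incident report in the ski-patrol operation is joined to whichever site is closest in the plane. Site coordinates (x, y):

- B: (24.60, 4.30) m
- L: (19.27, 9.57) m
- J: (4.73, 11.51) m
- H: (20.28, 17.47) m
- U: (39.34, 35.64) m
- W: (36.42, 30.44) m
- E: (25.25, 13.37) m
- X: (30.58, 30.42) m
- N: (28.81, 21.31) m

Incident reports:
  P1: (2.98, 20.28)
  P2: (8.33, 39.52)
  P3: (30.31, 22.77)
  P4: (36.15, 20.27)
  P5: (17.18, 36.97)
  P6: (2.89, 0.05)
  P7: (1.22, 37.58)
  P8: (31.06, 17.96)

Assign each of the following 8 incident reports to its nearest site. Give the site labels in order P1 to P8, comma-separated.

P1 → J (d²=79.98)
P2 → X (d²=577.87)
P3 → N (d²=4.38)
P4 → N (d²=54.96)
P5 → X (d²=222.46)
P6 → J (d²=134.72)
P7 → J (d²=691.97)
P8 → N (d²=16.28)

J, X, N, N, X, J, J, N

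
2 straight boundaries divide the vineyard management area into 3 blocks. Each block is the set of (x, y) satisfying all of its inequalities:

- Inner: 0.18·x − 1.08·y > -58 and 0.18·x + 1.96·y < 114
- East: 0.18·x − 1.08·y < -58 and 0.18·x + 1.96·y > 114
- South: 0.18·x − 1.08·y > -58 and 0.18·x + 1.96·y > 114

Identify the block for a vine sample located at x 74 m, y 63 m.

0.18·74 − 1.08·63 = -54.720, which is > -58
0.18·74 + 1.96·63 = 136.800, which is > 114
This sign pattern matches South.

South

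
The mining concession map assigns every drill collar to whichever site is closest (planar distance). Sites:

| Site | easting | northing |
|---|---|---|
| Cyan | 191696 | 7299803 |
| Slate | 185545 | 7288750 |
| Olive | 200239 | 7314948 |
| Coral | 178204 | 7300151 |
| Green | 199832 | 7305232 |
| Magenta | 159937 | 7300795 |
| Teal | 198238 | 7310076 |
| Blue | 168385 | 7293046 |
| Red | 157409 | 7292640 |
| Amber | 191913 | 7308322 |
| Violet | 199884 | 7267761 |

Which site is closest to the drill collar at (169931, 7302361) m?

Squared distances to each site:
Cyan: 480258589.000; Slate: 429056317.000; Olive: 1077007433.000; Coral: 73326629.000; Green: 902312442.000; Magenta: 102332392.000; Teal: 860807474.000; Blue: 89159341.000; Red: 251298325.000; Amber: 518741845.000; Violet: 2094342209.000.
Minimum at Coral.

Coral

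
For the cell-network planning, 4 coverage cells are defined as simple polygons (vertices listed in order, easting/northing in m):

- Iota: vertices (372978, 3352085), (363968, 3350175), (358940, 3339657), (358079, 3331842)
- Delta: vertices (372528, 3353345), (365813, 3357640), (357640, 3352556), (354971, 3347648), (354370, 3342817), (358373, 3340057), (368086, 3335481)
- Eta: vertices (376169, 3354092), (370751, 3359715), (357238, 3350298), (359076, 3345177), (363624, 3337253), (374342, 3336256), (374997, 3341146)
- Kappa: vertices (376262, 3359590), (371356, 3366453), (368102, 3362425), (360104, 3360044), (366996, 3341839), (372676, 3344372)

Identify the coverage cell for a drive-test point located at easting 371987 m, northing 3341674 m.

Eta

Cast a ray rightward from (371987, 3341674). For each polygon, the edges (by vertex number in listed order) whose endpoints lie on opposite sides of northing = 3341674, where each meets that height, and whether that is right or left of the point:
Iota: 2–3 at easting≈359904.2 (left), 4–1 at easting≈365315.4 (left) → 0 crossings.
Delta: 5–6 at easting≈356027.8 (left), 7–1 at easting≈369625.9 (left) → 0 crossings.
Eta: 4–5 at easting≈361086.6 (left), 7–1 at easting≈375044.8 (right) → 1 crossing.
Kappa: no edge straddles that height → 0 crossings.
Only Eta has an odd count, so the point is inside Eta.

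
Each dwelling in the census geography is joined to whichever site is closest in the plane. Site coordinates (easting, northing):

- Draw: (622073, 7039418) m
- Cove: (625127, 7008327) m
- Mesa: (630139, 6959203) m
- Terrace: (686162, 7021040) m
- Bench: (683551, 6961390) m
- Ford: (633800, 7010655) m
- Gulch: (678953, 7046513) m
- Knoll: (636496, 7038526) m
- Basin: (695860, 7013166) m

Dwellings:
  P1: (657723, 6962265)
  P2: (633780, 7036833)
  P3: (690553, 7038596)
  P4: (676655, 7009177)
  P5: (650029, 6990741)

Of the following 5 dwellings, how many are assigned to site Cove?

P1 → Bench
P2 → Knoll
P3 → Gulch
P4 → Terrace
P5 → Ford
0 of the 5 go to Cove.

0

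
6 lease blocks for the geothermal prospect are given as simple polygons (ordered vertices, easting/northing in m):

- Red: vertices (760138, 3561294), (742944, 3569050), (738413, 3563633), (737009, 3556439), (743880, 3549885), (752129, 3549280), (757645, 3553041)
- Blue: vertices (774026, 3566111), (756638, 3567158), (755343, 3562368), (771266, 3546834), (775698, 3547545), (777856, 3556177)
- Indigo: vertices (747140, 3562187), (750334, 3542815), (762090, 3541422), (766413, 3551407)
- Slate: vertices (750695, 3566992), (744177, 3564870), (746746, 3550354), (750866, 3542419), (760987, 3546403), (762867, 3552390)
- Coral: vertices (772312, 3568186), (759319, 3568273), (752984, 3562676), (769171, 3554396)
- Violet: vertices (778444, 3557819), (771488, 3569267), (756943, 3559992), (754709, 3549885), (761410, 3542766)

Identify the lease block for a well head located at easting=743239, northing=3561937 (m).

Cast a ray rightward from (743239, 3561937). For each polygon, the edges (by vertex number in listed order) whose endpoints lie on opposite sides of northing = 3561937, where each meets that height, and whether that is right or left of the point:
Red: 1–2 at easting≈758712.6 (right), 3–4 at easting≈738082.0 (left) → 1 crossing.
Blue: 3–4 at easting≈755784.8 (right), 6–1 at easting≈775635.3 (right) → 2 crossings.
Indigo: 1–2 at easting≈747181.2 (right), 4–1 at easting≈747587.0 (right) → 2 crossings.
Slate: 2–3 at easting≈744696.1 (right), 6–1 at easting≈754908.8 (right) → 2 crossings.
Coral: 3–4 at easting≈754428.7 (right), 4–1 at easting≈770888.6 (right) → 2 crossings.
Violet: 1–2 at easting≈775941.8 (right), 2–3 at easting≈759993.1 (right) → 2 crossings.
Only Red has an odd count, so the point is inside Red.

Red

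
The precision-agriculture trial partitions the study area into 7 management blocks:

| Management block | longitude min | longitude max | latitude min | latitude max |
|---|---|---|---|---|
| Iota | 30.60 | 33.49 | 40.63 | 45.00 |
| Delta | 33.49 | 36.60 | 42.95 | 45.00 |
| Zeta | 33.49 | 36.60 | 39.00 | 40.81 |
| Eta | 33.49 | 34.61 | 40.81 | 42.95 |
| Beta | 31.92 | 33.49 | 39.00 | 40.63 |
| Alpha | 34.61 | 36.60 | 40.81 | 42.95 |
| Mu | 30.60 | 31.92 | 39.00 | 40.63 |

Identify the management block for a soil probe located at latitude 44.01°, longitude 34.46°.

The point has longitude = 34.46 and latitude = 44.01.
Only Delta satisfies 33.49 ≤ longitude ≤ 36.60 and 42.95 ≤ latitude ≤ 45.00.

Delta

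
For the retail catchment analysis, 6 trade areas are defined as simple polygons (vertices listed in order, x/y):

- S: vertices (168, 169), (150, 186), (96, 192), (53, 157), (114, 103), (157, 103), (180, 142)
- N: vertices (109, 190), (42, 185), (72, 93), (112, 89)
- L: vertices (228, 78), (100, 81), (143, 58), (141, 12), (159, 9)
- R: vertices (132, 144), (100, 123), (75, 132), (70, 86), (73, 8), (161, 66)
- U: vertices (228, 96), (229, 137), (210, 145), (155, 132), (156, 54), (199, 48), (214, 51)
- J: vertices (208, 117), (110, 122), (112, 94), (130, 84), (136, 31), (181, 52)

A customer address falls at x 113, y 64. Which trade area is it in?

R

Cast a ray rightward from (113, 64). For each polygon, the edges (by vertex number in listed order) whose endpoints lie on opposite sides of y = 64, where each meets that height, and whether that is right or left of the point:
S: no edge straddles that height → 0 crossings.
N: no edge straddles that height → 0 crossings.
L: 2–3 at x≈131.8 (right), 5–1 at x≈214.0 (right) → 2 crossings.
R: 4–5 at x≈70.8 (left), 5–6 at x≈158.0 (right) → 1 crossing.
U: 4–5 at x≈155.9 (right), 7–1 at x≈218.0 (right) → 2 crossings.
J: 4–5 at x≈132.3 (right), 6–1 at x≈186.0 (right) → 2 crossings.
Only R has an odd count, so the point is inside R.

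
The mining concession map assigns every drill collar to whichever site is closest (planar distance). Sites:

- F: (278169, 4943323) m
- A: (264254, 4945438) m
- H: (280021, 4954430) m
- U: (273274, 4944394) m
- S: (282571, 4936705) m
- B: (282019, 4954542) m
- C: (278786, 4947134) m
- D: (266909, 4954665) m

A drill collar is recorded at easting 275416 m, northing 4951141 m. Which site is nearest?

C

Squared distances to each site:
F: 68700133.000; A: 157114453.000; H: 32023546.000; U: 50110173.000; S: 259592121.000; B: 55166410.000; C: 27412949.000; D: 84787625.000.
Minimum at C.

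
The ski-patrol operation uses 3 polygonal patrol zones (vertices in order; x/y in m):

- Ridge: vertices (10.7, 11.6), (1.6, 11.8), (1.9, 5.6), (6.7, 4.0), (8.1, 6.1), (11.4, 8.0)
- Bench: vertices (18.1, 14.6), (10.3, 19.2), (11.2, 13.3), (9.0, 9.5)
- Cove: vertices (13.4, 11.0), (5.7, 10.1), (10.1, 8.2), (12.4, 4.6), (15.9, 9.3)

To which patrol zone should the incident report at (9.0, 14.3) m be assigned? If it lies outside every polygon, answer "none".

Cast a ray rightward from (9.0, 14.3). For each polygon, the edges (by vertex number in listed order) whose endpoints lie on opposite sides of y = 14.3, where each meets that height, and whether that is right or left of the point:
Ridge: no edge straddles that height → 0 crossings.
Bench: 2–3 at x≈11.05 (right), 4–1 at x≈17.56 (right) → 2 crossings.
Cove: no edge straddles that height → 0 crossings.
All counts are even, so the point lies outside every listed polygon.

none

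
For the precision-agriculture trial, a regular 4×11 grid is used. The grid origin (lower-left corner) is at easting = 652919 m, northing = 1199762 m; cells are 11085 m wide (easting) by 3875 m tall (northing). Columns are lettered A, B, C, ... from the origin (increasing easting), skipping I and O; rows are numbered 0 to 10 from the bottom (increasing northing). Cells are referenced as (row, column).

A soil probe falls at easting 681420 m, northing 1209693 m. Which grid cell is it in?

Column index: ⌊(681420 − 652919) / 11085⌋ = ⌊2.571⌋ = 2 → column C
Row offset from origin: ⌊(1209693 − 1199762) / 3875⌋ = ⌊2.563⌋ = 2 → row 2

(2, C)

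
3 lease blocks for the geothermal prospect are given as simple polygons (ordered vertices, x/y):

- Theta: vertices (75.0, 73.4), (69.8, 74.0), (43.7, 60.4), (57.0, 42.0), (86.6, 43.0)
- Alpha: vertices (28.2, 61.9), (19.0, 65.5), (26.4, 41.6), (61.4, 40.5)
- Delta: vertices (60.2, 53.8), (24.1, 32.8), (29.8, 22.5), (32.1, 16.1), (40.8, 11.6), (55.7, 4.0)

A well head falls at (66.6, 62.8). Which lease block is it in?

Theta

Cast a ray rightward from (66.6, 62.8). For each polygon, the edges (by vertex number in listed order) whose endpoints lie on opposite sides of y = 62.8, where each meets that height, and whether that is right or left of the point:
Theta: 2–3 at x≈48.31 (left), 5–1 at x≈79.04 (right) → 1 crossing.
Alpha: 1–2 at x≈25.90 (left), 2–3 at x≈19.84 (left) → 0 crossings.
Delta: no edge straddles that height → 0 crossings.
Only Theta has an odd count, so the point is inside Theta.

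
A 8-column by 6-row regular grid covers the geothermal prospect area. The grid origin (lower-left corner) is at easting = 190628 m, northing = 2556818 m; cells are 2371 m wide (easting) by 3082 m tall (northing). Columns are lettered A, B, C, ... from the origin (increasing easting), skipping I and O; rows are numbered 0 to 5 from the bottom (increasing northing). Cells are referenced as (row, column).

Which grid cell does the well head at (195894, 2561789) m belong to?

(1, C)

Column index: ⌊(195894 − 190628) / 2371⌋ = ⌊2.221⌋ = 2 → column C
Row offset from origin: ⌊(2561789 − 2556818) / 3082⌋ = ⌊1.613⌋ = 1 → row 1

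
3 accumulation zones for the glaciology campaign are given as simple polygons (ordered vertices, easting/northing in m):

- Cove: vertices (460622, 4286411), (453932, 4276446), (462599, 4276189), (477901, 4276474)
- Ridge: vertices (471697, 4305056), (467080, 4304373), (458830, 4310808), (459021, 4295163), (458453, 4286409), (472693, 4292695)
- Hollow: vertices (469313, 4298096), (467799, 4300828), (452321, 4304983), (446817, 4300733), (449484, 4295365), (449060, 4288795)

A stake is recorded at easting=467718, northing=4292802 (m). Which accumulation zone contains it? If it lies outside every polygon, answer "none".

Ridge

Cast a ray rightward from (467718, 4292802). For each polygon, the edges (by vertex number in listed order) whose endpoints lie on opposite sides of northing = 4292802, where each meets that height, and whether that is right or left of the point:
Cove: no edge straddles that height → 0 crossings.
Ridge: 4–5 at easting≈458867.8 (left), 6–1 at easting≈472684.4 (right) → 1 crossing.
Hollow: 5–6 at easting≈449318.6 (left), 6–1 at easting≈457785.3 (left) → 0 crossings.
Only Ridge has an odd count, so the point is inside Ridge.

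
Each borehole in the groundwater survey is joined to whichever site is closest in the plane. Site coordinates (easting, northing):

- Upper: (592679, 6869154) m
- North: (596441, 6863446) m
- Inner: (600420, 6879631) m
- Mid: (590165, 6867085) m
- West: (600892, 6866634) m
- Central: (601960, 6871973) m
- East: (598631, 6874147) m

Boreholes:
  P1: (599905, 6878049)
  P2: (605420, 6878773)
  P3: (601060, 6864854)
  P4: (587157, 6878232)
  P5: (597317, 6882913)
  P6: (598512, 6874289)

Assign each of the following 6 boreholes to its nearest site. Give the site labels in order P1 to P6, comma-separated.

P1 → Inner (d²=2767949.00)
P2 → Inner (d²=25736164.00)
P3 → West (d²=3196624.00)
P4 → Upper (d²=112902568.00)
P5 → Inner (d²=20400133.00)
P6 → East (d²=34325.00)

Inner, Inner, West, Upper, Inner, East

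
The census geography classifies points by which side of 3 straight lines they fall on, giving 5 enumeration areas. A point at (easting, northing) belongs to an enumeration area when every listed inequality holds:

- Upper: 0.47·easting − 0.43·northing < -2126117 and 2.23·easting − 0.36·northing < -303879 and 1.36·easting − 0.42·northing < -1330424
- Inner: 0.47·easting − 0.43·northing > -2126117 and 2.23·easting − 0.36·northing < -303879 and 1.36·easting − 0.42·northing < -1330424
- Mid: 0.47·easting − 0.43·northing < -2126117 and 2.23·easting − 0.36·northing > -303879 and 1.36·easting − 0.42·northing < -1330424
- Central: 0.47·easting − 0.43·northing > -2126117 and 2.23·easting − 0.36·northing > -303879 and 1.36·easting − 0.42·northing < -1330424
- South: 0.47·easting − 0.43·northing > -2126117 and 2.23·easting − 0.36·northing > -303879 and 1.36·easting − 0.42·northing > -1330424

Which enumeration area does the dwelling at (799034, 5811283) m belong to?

Inner

0.47·799034 − 0.43·5811283 = -2123305.710, which is > -2126117
2.23·799034 − 0.36·5811283 = -310216.060, which is < -303879
1.36·799034 − 0.42·5811283 = -1354052.620, which is < -1330424
This sign pattern matches Inner.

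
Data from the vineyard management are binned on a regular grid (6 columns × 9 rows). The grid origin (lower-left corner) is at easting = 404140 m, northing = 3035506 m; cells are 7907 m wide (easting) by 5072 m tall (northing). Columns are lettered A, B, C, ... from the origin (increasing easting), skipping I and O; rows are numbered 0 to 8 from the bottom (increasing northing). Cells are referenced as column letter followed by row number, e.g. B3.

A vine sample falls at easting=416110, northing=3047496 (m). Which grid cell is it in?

B2

Column index: ⌊(416110 − 404140) / 7907⌋ = ⌊1.514⌋ = 1 → column B
Row offset from origin: ⌊(3047496 − 3035506) / 5072⌋ = ⌊2.364⌋ = 2 → row 2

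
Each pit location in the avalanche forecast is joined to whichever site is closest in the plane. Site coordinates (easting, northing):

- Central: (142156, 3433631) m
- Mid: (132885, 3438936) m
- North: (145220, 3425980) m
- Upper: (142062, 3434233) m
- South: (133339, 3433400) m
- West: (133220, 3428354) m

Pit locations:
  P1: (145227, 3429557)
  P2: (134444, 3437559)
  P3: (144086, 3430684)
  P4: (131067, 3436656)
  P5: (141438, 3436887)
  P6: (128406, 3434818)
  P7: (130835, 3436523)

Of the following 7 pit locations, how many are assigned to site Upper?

1

P1 → North
P2 → Mid
P3 → Central
P4 → Mid
P5 → Upper
P6 → South
P7 → Mid
1 of the 7 goes to Upper.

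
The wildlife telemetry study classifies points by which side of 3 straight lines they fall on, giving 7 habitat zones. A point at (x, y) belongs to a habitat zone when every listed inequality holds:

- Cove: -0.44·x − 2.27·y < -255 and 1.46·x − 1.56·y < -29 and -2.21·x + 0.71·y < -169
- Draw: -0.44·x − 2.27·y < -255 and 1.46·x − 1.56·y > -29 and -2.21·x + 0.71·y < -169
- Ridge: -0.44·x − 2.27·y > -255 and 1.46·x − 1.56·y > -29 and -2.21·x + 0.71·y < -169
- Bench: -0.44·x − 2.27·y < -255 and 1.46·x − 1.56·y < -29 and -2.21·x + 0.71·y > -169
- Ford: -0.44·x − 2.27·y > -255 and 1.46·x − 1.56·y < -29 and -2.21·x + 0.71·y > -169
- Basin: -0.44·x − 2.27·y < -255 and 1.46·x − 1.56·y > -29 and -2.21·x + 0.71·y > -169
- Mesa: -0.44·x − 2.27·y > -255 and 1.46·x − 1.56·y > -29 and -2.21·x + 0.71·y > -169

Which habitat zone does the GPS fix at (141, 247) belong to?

Bench

-0.44·141 − 2.27·247 = -622.730, which is < -255
1.46·141 − 1.56·247 = -179.460, which is < -29
-2.21·141 + 0.71·247 = -136.240, which is > -169
This sign pattern matches Bench.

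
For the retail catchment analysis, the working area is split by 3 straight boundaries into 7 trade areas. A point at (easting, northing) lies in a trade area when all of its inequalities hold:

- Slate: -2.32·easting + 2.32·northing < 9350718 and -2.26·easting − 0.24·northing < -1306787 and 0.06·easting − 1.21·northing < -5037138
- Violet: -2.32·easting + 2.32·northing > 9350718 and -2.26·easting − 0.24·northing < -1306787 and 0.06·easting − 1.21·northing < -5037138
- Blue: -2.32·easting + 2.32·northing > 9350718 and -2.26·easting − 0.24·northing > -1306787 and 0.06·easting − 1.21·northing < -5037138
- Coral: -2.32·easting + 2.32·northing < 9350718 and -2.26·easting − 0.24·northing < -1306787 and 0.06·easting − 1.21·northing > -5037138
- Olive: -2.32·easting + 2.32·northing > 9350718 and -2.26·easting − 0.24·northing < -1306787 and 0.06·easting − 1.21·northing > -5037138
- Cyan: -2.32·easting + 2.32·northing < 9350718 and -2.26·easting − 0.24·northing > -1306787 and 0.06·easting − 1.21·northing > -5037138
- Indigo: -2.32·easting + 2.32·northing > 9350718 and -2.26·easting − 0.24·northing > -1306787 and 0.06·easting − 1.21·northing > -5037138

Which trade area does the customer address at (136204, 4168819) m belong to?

Olive

-2.32·136204 + 2.32·4168819 = 9355666.800, which is > 9350718
-2.26·136204 − 0.24·4168819 = -1308337.600, which is < -1306787
0.06·136204 − 1.21·4168819 = -5036098.750, which is > -5037138
This sign pattern matches Olive.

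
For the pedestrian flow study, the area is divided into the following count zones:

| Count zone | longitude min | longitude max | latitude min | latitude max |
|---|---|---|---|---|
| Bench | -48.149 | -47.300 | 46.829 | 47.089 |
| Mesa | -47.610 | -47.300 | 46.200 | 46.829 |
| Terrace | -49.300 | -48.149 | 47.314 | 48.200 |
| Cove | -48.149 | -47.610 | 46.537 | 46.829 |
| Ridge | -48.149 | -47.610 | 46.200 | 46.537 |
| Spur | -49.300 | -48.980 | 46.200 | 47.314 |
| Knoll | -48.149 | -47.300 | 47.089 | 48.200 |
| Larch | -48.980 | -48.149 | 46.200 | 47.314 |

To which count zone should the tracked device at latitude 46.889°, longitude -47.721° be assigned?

The point has longitude = -47.721 and latitude = 46.889.
Only Bench satisfies -48.149 ≤ longitude ≤ -47.300 and 46.829 ≤ latitude ≤ 47.089.

Bench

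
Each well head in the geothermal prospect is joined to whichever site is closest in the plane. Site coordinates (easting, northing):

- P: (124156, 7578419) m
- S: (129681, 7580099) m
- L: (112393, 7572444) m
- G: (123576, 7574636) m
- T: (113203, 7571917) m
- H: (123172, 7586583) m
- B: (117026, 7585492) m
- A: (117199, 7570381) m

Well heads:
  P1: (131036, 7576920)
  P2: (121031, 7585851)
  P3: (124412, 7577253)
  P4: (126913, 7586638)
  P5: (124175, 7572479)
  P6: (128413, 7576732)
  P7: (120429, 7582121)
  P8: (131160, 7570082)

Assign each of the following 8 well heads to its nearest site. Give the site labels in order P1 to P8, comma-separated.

P1 → S (d²=11942066.00)
P2 → H (d²=5119705.00)
P3 → P (d²=1425092.00)
P4 → H (d²=13998106.00)
P5 → G (d²=5011450.00)
P6 → S (d²=12944513.00)
P7 → B (d²=22944050.00)
P8 → G (d²=78255972.00)

S, H, P, H, G, S, B, G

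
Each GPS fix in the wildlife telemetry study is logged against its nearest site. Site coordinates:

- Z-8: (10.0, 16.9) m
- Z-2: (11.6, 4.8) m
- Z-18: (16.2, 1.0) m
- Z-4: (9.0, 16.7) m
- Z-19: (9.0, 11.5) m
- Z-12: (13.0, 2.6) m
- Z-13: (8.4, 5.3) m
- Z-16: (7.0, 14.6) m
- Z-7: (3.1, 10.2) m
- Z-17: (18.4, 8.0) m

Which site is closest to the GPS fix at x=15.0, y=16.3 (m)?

Z-8

Squared distances to each site:
Z-8: 25.360; Z-2: 143.810; Z-18: 235.530; Z-4: 36.160; Z-19: 59.040; Z-12: 191.690; Z-13: 164.560; Z-16: 66.890; Z-7: 178.820; Z-17: 80.450.
Minimum at Z-8.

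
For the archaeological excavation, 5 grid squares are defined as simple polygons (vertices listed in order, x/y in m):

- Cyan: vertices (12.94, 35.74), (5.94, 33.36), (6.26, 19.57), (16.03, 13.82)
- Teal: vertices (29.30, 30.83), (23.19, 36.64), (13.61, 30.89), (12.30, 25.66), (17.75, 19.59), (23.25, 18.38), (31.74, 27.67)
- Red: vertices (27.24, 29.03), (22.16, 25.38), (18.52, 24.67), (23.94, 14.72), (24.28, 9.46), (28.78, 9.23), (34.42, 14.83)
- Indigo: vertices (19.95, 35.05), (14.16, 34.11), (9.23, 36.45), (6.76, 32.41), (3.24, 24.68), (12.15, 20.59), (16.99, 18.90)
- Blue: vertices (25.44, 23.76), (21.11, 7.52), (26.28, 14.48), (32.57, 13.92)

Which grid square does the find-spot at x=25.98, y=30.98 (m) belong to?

Teal

Cast a ray rightward from (25.98, 30.98). For each polygon, the edges (by vertex number in listed order) whose endpoints lie on opposite sides of y = 30.98, where each meets that height, and whether that is right or left of the point:
Cyan: 2–3 at x≈5.995 (left), 4–1 at x≈13.611 (left) → 0 crossings.
Teal: 1–2 at x≈29.142 (right), 2–3 at x≈13.760 (left) → 1 crossing.
Red: no edge straddles that height → 0 crossings.
Indigo: 4–5 at x≈6.109 (left), 7–1 at x≈19.204 (left) → 0 crossings.
Blue: no edge straddles that height → 0 crossings.
Only Teal has an odd count, so the point is inside Teal.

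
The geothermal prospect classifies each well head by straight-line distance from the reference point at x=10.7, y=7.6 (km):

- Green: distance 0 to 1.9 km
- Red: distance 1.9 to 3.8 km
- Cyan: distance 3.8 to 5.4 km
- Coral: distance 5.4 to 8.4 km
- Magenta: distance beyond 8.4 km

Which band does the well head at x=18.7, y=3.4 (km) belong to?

Distance = √((18.7−10.7)² + (3.4−7.6)²) = √(64.000 + 17.640) = 9.035 km.
8.4 ≤ 9.035 < ∞ → Magenta.

Magenta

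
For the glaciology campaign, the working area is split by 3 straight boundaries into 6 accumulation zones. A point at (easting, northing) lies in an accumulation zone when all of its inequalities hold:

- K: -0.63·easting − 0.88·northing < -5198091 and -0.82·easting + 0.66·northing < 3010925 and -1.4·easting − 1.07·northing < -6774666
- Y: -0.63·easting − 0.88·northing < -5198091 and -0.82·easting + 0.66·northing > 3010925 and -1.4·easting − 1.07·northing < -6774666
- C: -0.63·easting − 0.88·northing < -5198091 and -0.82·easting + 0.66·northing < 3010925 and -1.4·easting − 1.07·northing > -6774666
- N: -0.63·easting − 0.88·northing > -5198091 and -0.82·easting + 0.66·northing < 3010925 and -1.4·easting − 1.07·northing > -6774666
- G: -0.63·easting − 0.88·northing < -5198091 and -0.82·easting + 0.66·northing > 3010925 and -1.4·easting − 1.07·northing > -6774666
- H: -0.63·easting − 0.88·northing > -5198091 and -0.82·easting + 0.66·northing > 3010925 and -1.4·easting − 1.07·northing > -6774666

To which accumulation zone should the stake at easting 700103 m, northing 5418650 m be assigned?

-0.63·700103 − 0.88·5418650 = -5209476.890, which is < -5198091
-0.82·700103 + 0.66·5418650 = 3002224.540, which is < 3010925
-1.4·700103 − 1.07·5418650 = -6778099.700, which is < -6774666
This sign pattern matches K.

K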